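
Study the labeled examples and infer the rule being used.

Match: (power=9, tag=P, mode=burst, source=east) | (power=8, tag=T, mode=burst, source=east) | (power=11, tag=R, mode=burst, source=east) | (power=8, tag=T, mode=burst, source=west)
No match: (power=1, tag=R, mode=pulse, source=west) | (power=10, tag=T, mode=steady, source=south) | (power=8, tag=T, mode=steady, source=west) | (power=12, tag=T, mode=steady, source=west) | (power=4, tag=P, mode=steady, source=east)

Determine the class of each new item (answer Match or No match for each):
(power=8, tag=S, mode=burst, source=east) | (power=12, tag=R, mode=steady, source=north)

Match, No match

The common property of the 'Match' items is: mode is burst. No 'No match' item has it.
(power=8, tag=S, mode=burst, source=east) — mode is burst, hence Match.
(power=12, tag=R, mode=steady, source=north) — mode is steady, hence No match.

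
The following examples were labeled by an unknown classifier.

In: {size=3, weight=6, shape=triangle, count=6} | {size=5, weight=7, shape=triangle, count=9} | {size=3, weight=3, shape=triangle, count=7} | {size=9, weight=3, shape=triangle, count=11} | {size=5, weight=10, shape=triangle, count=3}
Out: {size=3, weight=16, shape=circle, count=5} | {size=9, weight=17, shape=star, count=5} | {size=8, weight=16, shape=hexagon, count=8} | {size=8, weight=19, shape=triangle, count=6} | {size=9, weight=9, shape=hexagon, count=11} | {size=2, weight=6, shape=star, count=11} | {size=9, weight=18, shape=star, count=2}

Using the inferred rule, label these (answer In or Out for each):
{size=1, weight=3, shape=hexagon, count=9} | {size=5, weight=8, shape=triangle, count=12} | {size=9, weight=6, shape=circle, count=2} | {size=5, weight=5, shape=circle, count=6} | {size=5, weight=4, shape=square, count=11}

Out, In, Out, Out, Out

The classifier is using: shape is triangle AND weight ≤ 10.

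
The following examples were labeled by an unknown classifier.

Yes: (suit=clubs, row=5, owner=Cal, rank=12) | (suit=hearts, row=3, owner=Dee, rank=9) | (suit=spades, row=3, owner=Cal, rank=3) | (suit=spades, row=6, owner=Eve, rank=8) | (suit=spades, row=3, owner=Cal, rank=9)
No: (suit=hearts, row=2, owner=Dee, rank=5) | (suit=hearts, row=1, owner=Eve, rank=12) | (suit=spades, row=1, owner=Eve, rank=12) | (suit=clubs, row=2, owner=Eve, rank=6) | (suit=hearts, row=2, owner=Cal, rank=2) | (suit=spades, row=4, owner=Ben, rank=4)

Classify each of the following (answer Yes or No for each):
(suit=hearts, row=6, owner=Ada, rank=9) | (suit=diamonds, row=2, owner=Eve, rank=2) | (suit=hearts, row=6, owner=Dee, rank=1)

Yes, No, Yes

One predicate separates the groups cleanly: row = 3 OR row ≥ 5.
(suit=hearts, row=6, owner=Ada, rank=9): Yes (row = 6).
(suit=diamonds, row=2, owner=Eve, rank=2): No (row = 2).
(suit=hearts, row=6, owner=Dee, rank=1): Yes (row = 6).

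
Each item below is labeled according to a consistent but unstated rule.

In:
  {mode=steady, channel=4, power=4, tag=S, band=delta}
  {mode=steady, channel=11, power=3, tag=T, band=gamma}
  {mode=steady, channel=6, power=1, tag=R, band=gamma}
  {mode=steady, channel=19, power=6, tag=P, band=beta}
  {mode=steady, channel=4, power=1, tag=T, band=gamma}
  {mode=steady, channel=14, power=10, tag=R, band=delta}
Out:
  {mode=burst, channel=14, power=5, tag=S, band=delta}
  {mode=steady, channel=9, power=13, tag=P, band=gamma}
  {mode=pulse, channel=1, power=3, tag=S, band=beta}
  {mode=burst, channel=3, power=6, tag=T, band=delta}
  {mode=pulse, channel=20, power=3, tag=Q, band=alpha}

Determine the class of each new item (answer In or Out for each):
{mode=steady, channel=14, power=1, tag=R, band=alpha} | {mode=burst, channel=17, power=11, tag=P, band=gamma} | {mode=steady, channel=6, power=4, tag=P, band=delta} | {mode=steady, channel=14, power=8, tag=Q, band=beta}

The distinguishing property — mode is steady AND power ≤ 10 — holds for all the 'In' cases and none of the 'Out' cases.
{mode=steady, channel=14, power=1, tag=R, band=alpha}: mode is steady, power = 1, matches → In.
{mode=burst, channel=17, power=11, tag=P, band=gamma}: mode is burst, power = 11, fails the rule → Out.
{mode=steady, channel=6, power=4, tag=P, band=delta}: mode is steady, power = 4, matches → In.
{mode=steady, channel=14, power=8, tag=Q, band=beta}: mode is steady, power = 8, matches → In.

In, Out, In, In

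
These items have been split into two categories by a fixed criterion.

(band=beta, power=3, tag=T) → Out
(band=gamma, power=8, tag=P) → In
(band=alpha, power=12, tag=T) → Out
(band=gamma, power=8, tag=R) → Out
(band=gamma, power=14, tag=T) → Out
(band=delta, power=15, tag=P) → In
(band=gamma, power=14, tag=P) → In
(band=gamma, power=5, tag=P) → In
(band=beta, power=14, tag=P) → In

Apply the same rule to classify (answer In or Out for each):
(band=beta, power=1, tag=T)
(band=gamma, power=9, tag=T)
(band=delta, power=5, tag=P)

The classifier is using: tag is P.
(band=beta, power=1, tag=T): Out (tag is T).
(band=gamma, power=9, tag=T): Out (tag is T).
(band=delta, power=5, tag=P): In (tag is P).

Out, Out, In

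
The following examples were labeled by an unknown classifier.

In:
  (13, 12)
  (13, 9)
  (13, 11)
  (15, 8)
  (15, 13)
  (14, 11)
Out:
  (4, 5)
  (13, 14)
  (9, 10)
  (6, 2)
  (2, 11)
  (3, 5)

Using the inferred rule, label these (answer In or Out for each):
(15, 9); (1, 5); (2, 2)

In, Out, Out

All 'In' examples share one property — first > second AND sum ≥ 9 — and every 'Out' example lacks it.
(15, 9) → 15 > 9, 15+9 = 24 → In.
(1, 5) → 1 < 5, 1+5 = 6 → Out.
(2, 2) → 2 = 2, 2+2 = 4 → Out.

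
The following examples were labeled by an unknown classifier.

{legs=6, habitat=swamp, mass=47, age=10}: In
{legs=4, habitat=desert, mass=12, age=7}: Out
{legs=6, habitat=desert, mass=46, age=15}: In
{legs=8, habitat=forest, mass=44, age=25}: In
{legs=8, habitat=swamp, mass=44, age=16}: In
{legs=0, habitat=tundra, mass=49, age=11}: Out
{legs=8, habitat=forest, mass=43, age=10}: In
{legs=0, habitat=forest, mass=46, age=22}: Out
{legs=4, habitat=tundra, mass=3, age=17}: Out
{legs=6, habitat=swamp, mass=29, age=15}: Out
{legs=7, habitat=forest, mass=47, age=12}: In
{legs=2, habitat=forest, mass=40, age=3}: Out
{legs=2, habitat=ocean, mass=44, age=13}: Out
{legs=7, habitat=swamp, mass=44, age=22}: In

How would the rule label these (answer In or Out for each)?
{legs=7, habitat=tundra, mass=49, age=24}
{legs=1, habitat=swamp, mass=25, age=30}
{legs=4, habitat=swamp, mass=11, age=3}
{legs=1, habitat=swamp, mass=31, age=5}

'In' ⟺ mass ≥ 40 AND legs ≥ 4.
{legs=7, habitat=tundra, mass=49, age=24} → mass = 49, legs = 7 → In. {legs=1, habitat=swamp, mass=25, age=30} → mass = 25, legs = 1 → Out. {legs=4, habitat=swamp, mass=11, age=3} → mass = 11, legs = 4 → Out. {legs=1, habitat=swamp, mass=31, age=5} → mass = 31, legs = 1 → Out.

In, Out, Out, Out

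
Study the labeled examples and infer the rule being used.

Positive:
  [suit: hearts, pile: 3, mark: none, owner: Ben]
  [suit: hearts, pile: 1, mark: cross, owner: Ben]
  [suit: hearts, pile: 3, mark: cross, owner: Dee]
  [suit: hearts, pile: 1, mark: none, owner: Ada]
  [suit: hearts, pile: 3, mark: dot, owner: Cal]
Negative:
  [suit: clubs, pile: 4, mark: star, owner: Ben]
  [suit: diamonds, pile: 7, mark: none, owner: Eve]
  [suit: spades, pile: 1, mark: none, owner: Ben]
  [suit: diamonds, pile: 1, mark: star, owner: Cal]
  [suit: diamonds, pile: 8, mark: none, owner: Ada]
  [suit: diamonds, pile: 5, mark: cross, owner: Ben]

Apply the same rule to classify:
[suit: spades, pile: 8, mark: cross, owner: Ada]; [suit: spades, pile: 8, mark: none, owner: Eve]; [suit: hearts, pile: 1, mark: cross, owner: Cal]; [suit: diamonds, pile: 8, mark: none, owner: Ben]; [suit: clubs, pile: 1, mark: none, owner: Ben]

Rule: suit is hearts. This holds for each 'Positive' example and fails for each 'Negative' one.
[suit: spades, pile: 8, mark: cross, owner: Ada]: suit is spades, lacks this property → Negative.
[suit: spades, pile: 8, mark: none, owner: Eve]: suit is spades, lacks this property → Negative.
[suit: hearts, pile: 1, mark: cross, owner: Cal]: suit is hearts, has this property → Positive.
[suit: diamonds, pile: 8, mark: none, owner: Ben]: suit is diamonds, lacks this property → Negative.
[suit: clubs, pile: 1, mark: none, owner: Ben]: suit is clubs, lacks this property → Negative.

Negative, Negative, Positive, Negative, Negative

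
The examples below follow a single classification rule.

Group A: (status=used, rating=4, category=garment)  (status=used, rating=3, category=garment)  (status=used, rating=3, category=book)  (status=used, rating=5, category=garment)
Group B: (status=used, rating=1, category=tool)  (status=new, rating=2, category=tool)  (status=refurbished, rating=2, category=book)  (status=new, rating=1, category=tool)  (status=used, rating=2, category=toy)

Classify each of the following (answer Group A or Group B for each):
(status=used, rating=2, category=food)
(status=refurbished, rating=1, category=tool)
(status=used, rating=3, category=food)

The pattern is that an item is 'Group A' exactly when: rating ≥ 3.
(status=used, rating=2, category=food) — rating = 2, hence Group B. (status=refurbished, rating=1, category=tool) — rating = 1, hence Group B. (status=used, rating=3, category=food) — rating = 3, hence Group A.

Group B, Group B, Group A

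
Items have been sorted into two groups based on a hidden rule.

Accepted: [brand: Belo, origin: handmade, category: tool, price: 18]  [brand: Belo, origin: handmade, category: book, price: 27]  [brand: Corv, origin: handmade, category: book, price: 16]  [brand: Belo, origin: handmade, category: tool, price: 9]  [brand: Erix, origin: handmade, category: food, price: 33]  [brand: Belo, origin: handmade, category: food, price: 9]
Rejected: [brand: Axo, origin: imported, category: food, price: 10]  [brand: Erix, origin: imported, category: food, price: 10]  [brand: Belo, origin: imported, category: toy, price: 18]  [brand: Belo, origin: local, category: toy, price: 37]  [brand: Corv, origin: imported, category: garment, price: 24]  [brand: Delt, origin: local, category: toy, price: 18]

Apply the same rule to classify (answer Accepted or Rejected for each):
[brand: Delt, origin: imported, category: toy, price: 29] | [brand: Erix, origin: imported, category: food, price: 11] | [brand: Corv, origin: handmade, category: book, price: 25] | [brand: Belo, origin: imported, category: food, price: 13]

Rejected, Rejected, Accepted, Rejected

The simplest hypothesis consistent with all the labels is: origin is handmade.
[brand: Delt, origin: imported, category: toy, price: 29] — origin is imported, hence Rejected.
[brand: Erix, origin: imported, category: food, price: 11] — origin is imported, hence Rejected.
[brand: Corv, origin: handmade, category: book, price: 25] — origin is handmade, hence Accepted.
[brand: Belo, origin: imported, category: food, price: 13] — origin is imported, hence Rejected.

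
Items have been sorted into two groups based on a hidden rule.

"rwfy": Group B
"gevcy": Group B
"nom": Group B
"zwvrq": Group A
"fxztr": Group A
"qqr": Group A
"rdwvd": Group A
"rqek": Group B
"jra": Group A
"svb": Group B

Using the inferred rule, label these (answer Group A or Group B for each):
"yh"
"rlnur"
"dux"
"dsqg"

Rule: odd length AND contains 'r'. This holds for each 'Group A' example and fails for each 'Group B' one.

Group B, Group A, Group B, Group B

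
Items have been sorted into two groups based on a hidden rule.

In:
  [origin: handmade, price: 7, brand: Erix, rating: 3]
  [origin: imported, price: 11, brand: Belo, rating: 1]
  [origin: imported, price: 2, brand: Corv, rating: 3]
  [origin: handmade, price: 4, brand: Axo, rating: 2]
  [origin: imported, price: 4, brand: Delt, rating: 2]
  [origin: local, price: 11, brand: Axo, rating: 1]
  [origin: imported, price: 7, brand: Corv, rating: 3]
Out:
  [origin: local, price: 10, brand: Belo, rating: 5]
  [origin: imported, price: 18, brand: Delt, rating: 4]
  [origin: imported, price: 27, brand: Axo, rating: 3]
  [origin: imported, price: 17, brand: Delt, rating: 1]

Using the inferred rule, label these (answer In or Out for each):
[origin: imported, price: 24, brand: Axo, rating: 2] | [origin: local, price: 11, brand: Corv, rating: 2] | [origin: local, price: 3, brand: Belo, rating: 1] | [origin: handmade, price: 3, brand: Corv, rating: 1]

The distinguishing property — price ≤ 11 AND rating ≤ 3 — holds for all the 'In' cases and none of the 'Out' cases.
[origin: imported, price: 24, brand: Axo, rating: 2]: price = 24, rating = 2 — doesn't qualify, so Out. [origin: local, price: 11, brand: Corv, rating: 2]: price = 11, rating = 2 — has this property, so In. [origin: local, price: 3, brand: Belo, rating: 1]: price = 3, rating = 1 — has this property, so In. [origin: handmade, price: 3, brand: Corv, rating: 1]: price = 3, rating = 1 — has this property, so In.

Out, In, In, In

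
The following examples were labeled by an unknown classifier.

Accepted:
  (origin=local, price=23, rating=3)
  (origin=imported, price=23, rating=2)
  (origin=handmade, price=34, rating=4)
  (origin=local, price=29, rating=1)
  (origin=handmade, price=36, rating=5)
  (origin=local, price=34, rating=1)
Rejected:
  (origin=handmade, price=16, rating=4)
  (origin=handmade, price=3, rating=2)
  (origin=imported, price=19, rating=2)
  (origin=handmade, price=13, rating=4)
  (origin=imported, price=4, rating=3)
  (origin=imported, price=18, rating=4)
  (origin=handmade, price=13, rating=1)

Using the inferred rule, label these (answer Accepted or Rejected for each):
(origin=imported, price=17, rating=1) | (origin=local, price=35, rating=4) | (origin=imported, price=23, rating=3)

Rejected, Accepted, Accepted

The rule appears to be: price ≥ 23.
(origin=imported, price=17, rating=1) — price = 17, hence Rejected.
(origin=local, price=35, rating=4) — price = 35, hence Accepted.
(origin=imported, price=23, rating=3) — price = 23, hence Accepted.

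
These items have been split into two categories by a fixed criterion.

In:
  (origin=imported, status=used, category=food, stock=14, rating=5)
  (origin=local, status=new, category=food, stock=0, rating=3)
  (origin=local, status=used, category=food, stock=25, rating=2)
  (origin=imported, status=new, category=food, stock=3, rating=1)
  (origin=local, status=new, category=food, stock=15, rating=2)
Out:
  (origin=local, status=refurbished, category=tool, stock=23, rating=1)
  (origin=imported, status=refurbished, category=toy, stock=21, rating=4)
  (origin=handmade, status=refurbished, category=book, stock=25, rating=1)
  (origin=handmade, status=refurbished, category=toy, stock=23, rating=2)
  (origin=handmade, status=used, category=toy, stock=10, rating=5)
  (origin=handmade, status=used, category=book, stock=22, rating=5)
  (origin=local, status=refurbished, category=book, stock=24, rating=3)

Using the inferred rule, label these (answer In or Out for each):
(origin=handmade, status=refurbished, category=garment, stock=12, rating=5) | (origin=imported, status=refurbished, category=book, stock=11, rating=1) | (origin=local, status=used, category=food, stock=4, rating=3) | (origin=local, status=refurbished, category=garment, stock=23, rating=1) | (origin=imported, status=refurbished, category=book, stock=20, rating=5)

'In' ⟺ category is food.
(origin=handmade, status=refurbished, category=garment, stock=12, rating=5) → category is garment → Out.
(origin=imported, status=refurbished, category=book, stock=11, rating=1) → category is book → Out.
(origin=local, status=used, category=food, stock=4, rating=3) → category is food → In.
(origin=local, status=refurbished, category=garment, stock=23, rating=1) → category is garment → Out.
(origin=imported, status=refurbished, category=book, stock=20, rating=5) → category is book → Out.

Out, Out, In, Out, Out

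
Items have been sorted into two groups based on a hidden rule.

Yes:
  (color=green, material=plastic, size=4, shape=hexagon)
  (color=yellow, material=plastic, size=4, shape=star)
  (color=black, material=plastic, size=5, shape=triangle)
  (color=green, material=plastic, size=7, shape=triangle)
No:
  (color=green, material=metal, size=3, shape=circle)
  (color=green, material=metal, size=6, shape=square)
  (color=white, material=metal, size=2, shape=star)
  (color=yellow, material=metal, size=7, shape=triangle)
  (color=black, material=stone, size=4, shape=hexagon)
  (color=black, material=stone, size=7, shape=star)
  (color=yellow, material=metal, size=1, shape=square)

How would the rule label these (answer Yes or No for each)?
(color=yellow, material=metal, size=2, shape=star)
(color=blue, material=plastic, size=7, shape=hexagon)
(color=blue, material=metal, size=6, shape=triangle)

No, Yes, No

The distinguishing property — material is plastic — holds for all the 'Yes' cases and none of the 'No' cases.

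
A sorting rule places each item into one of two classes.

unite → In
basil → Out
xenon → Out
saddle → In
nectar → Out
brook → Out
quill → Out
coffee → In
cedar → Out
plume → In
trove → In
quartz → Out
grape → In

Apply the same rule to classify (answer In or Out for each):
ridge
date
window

The common property of the 'In' items is: ends with 'e'. No 'Out' item has it.

In, In, Out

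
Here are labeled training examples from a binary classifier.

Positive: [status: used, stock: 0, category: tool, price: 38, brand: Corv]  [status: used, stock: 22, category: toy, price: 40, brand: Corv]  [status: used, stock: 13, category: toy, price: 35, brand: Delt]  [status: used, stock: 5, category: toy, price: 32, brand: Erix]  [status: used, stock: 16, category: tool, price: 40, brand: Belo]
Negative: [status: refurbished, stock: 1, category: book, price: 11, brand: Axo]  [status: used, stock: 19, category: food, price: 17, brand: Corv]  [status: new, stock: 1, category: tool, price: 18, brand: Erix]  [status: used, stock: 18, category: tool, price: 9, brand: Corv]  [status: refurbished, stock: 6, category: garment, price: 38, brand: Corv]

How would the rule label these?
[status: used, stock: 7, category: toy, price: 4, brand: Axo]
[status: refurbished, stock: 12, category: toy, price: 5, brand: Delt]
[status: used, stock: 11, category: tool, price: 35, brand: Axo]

Negative, Negative, Positive

The distinguishing property — status is used AND price ≥ 18 — holds for all the 'Positive' cases and none of the 'Negative' cases.
[status: used, stock: 7, category: toy, price: 4, brand: Axo]: status is used, price = 4 — doesn't qualify, so Negative. [status: refurbished, stock: 12, category: toy, price: 5, brand: Delt]: status is refurbished, price = 5 — doesn't qualify, so Negative. [status: used, stock: 11, category: tool, price: 35, brand: Axo]: status is used, price = 35 — qualifies, so Positive.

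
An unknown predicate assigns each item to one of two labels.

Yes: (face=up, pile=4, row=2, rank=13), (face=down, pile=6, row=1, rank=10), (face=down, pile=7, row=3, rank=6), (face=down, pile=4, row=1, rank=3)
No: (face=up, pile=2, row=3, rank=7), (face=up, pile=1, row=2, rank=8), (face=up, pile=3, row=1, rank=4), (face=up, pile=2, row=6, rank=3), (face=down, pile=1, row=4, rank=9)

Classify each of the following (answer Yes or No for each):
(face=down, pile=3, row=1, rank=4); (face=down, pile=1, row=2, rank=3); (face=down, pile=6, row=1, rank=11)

The rule appears to be: pile ≥ 4.

No, No, Yes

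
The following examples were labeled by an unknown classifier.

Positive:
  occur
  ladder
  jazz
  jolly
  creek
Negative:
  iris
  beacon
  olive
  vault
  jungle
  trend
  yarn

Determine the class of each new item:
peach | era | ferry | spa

The pattern is that an item is 'Positive' exactly when: has a double letter.

Negative, Negative, Positive, Negative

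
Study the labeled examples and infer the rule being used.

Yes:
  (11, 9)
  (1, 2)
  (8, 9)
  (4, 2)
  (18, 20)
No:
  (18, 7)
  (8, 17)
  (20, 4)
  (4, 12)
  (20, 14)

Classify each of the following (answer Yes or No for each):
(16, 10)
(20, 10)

The classifier is using: |first − second| ≤ 2.
(16, 10) — |16−10| = 6, hence No. (20, 10) — |20−10| = 10, hence No.

No, No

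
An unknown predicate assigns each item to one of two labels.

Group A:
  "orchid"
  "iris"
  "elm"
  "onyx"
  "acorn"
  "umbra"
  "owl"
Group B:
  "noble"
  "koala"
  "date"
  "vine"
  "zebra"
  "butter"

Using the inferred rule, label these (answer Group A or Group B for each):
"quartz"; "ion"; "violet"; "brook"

Group B, Group A, Group B, Group B

The pattern is that an item is 'Group A' exactly when: starts with a vowel.
"quartz": starts with 'q' — doesn't qualify, so Group B.
"ion": starts with 'i' — matches, so Group A.
"violet": starts with 'v' — doesn't qualify, so Group B.
"brook": starts with 'b' — doesn't qualify, so Group B.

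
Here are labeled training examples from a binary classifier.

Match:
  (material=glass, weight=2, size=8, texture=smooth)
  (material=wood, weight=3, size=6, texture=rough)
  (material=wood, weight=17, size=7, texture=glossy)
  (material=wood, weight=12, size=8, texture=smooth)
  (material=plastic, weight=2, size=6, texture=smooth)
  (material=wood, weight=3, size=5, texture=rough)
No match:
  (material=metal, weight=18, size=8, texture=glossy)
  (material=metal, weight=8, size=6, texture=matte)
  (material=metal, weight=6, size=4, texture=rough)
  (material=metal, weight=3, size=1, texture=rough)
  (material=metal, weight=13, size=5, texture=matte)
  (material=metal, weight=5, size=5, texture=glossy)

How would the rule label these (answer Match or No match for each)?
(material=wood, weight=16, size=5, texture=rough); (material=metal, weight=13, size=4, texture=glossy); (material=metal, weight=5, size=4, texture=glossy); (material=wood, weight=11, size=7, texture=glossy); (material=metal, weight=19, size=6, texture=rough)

A rule that fits every label: material is not metal — true of each 'Match' example, false of each 'No match' one.

Match, No match, No match, Match, No match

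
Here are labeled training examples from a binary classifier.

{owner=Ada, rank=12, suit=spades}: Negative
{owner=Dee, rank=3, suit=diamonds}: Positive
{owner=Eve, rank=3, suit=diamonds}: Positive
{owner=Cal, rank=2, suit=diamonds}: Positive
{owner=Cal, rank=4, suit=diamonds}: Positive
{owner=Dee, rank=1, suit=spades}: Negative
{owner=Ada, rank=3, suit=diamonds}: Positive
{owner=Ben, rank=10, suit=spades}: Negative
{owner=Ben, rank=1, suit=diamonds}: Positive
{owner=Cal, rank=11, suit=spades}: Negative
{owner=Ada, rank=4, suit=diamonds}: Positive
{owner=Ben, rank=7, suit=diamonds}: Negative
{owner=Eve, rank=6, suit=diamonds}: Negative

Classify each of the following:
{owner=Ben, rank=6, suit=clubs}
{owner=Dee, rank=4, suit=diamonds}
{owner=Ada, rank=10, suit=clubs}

The distinguishing property — suit is diamonds AND rank ≤ 4 — holds for all the 'Positive' cases and none of the 'Negative' cases.
{owner=Ben, rank=6, suit=clubs}: suit is clubs, rank = 6, does not pass → Negative. {owner=Dee, rank=4, suit=diamonds}: suit is diamonds, rank = 4, satisfies this → Positive. {owner=Ada, rank=10, suit=clubs}: suit is clubs, rank = 10, does not pass → Negative.

Negative, Positive, Negative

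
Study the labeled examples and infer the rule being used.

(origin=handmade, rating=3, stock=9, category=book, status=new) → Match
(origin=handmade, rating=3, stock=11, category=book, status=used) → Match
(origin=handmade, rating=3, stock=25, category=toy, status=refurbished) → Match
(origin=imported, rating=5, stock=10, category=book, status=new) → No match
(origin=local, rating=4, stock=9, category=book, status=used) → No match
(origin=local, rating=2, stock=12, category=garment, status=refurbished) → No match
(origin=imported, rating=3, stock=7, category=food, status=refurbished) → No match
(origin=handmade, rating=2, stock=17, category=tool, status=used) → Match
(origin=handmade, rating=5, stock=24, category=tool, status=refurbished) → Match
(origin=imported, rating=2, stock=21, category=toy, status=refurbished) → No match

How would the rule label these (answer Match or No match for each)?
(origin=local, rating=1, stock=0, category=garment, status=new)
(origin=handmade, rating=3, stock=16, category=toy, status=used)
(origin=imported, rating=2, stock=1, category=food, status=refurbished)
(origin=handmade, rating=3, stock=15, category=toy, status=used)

All 'Match' examples share one property — origin is handmade — and every 'No match' example lacks it.
No match: (origin=local, rating=1, stock=0, category=garment, status=new), since origin is local.
Match: (origin=handmade, rating=3, stock=16, category=toy, status=used), since origin is handmade.
No match: (origin=imported, rating=2, stock=1, category=food, status=refurbished), since origin is imported.
Match: (origin=handmade, rating=3, stock=15, category=toy, status=used), since origin is handmade.

No match, Match, No match, Match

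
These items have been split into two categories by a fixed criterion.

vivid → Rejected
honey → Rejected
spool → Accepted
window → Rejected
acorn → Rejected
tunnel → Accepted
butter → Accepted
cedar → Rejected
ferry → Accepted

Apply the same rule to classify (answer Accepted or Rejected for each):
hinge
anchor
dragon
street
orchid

The common property of the 'Accepted' items is: has a double letter. No 'Rejected' item has it.
Rejected: hinge, since no doubled letter. Rejected: anchor, since no doubled letter. Rejected: dragon, since no doubled letter. Accepted: street, since 'ee' doubled. Rejected: orchid, since no doubled letter.

Rejected, Rejected, Rejected, Accepted, Rejected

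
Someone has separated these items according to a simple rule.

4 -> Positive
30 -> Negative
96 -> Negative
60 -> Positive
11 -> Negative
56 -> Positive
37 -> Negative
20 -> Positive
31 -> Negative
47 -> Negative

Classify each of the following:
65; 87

Negative, Negative

The pattern is that an item is 'Positive' exactly when: multiple of 4 AND at most 60.
Negative: 65, since 65 = 4·16 + 1, 65 > 60. Negative: 87, since 87 = 4·21 + 3, 87 > 60.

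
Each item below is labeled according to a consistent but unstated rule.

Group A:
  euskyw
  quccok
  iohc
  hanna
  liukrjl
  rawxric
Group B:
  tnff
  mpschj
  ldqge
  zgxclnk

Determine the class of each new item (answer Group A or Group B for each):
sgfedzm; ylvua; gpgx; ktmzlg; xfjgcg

The rule appears to be: has ≥ 2 vowels.
Group B: sgfedzm, since 1 vowel.
Group A: ylvua, since 2 vowels.
Group B: gpgx, since 0 vowels.
Group B: ktmzlg, since 0 vowels.
Group B: xfjgcg, since 0 vowels.

Group B, Group A, Group B, Group B, Group B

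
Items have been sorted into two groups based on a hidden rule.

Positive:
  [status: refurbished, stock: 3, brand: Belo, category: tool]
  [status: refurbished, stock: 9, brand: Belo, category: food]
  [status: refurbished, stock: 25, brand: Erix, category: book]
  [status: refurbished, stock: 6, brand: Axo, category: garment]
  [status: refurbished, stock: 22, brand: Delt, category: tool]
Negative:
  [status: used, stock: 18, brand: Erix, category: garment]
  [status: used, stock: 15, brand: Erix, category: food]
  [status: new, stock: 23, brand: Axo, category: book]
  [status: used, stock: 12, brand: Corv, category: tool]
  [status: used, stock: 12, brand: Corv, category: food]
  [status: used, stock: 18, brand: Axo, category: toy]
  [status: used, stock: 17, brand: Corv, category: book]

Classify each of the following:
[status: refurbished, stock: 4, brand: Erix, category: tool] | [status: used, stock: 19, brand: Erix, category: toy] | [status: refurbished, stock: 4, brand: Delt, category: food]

Positive, Negative, Positive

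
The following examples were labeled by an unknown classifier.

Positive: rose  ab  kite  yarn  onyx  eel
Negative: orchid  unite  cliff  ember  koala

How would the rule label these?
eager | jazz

Negative, Positive

One predicate separates the groups cleanly: length ≤ 4.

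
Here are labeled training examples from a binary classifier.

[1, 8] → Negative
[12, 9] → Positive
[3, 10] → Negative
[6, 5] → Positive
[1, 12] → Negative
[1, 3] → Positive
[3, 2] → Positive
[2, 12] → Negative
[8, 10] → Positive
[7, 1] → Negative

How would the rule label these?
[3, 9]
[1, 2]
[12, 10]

Negative, Positive, Positive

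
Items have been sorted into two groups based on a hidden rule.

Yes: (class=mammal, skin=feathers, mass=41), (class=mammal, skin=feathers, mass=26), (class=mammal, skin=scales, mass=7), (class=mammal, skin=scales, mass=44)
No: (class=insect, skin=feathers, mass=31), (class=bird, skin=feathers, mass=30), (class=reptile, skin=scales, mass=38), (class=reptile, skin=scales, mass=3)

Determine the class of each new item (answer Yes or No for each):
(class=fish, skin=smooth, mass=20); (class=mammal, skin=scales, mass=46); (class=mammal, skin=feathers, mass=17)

'Yes' ⟺ class is mammal.
(class=fish, skin=smooth, mass=20): No (class is fish). (class=mammal, skin=scales, mass=46): Yes (class is mammal). (class=mammal, skin=feathers, mass=17): Yes (class is mammal).

No, Yes, Yes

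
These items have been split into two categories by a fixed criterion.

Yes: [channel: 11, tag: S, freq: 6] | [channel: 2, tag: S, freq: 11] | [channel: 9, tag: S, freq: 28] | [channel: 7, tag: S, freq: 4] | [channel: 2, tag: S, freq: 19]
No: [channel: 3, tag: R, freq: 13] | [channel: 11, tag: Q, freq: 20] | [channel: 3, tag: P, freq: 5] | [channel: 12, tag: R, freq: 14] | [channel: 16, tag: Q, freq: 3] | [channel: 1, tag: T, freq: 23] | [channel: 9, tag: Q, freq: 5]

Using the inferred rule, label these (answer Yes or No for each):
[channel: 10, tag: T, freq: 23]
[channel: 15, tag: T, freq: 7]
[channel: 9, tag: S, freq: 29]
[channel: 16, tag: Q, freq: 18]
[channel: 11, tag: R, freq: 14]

No, No, Yes, No, No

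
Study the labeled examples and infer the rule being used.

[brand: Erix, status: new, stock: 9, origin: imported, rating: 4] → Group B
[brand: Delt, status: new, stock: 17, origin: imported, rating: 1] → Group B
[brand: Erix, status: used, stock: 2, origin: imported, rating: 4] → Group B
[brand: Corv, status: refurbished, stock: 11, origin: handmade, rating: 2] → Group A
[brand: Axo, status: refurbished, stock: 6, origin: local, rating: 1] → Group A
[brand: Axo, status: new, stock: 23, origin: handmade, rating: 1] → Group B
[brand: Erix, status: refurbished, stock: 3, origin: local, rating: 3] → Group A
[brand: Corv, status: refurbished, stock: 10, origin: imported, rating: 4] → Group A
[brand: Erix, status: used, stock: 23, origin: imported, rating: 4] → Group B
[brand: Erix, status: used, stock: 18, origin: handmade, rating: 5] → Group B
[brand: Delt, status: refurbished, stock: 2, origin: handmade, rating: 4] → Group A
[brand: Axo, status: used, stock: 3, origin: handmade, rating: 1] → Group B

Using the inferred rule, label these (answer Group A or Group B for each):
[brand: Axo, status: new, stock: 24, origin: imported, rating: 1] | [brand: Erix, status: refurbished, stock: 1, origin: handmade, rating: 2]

The simplest hypothesis consistent with all the labels is: status is refurbished.
[brand: Axo, status: new, stock: 24, origin: imported, rating: 1] — status is new, hence Group B.
[brand: Erix, status: refurbished, stock: 1, origin: handmade, rating: 2] — status is refurbished, hence Group A.

Group B, Group A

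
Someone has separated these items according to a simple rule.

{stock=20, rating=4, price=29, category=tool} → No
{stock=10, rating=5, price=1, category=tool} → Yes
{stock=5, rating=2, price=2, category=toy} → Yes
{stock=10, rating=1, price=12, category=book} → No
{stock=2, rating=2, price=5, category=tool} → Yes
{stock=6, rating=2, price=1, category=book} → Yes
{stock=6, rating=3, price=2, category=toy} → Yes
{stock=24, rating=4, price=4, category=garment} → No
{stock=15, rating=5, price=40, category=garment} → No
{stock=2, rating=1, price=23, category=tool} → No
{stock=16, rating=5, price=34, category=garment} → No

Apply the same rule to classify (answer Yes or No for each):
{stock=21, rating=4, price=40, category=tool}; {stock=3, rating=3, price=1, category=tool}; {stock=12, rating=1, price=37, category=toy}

The common property of the 'Yes' items is: price ≤ 5 AND stock ≤ 10. No 'No' item has it.

No, Yes, No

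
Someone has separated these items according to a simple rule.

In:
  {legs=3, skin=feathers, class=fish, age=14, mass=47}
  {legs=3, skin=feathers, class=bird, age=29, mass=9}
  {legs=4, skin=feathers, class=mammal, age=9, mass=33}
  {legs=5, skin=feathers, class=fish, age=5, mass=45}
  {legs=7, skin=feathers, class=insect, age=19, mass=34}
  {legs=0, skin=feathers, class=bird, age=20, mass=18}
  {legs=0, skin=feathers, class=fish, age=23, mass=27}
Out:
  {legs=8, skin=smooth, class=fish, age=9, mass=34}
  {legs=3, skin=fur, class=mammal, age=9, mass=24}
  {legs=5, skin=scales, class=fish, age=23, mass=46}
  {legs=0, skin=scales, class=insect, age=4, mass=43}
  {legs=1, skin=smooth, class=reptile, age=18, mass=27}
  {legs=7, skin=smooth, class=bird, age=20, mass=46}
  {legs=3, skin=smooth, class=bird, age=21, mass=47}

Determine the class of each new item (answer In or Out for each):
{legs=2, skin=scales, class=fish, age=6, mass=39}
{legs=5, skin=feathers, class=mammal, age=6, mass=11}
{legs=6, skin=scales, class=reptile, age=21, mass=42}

Out, In, Out

The common property of the 'In' items is: skin is feathers. No 'Out' item has it.
{legs=2, skin=scales, class=fish, age=6, mass=39}: skin is scales, does not satisfy this → Out.
{legs=5, skin=feathers, class=mammal, age=6, mass=11}: skin is feathers, passes → In.
{legs=6, skin=scales, class=reptile, age=21, mass=42}: skin is scales, does not satisfy this → Out.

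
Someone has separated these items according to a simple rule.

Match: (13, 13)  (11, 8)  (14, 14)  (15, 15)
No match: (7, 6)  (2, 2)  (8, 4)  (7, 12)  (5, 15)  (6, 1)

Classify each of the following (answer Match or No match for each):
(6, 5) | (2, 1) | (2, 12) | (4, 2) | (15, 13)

No match, No match, No match, No match, Match

The distinguishing property — first ≥ 11 — holds for all the 'Match' cases and none of the 'No match' cases.
(6, 5) → first 6 → No match.
(2, 1) → first 2 → No match.
(2, 12) → first 2 → No match.
(4, 2) → first 4 → No match.
(15, 13) → first 15 → Match.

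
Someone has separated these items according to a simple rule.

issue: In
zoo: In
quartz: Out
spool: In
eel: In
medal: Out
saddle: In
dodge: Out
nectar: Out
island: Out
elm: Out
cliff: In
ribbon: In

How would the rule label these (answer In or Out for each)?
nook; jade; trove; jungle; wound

In, Out, Out, Out, Out

All 'In' examples share one property — has a double letter — and every 'Out' example lacks it.
nook → 'oo' doubled → In.
jade → no doubled letter → Out.
trove → no doubled letter → Out.
jungle → no doubled letter → Out.
wound → no doubled letter → Out.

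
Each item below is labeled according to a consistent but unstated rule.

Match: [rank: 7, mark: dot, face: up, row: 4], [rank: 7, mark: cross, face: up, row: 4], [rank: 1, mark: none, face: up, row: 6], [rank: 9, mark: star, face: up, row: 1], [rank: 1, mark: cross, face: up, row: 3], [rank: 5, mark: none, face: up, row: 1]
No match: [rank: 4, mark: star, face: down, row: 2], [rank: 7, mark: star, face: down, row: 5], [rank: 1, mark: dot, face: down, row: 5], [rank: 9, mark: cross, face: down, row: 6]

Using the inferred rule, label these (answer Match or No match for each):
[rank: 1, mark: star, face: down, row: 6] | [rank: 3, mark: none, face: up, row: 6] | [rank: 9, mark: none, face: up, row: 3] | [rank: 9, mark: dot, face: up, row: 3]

The simplest hypothesis consistent with all the labels is: face is up.
[rank: 1, mark: star, face: down, row: 6]: face is down, doesn't qualify → No match.
[rank: 3, mark: none, face: up, row: 6]: face is up, fits → Match.
[rank: 9, mark: none, face: up, row: 3]: face is up, fits → Match.
[rank: 9, mark: dot, face: up, row: 3]: face is up, fits → Match.

No match, Match, Match, Match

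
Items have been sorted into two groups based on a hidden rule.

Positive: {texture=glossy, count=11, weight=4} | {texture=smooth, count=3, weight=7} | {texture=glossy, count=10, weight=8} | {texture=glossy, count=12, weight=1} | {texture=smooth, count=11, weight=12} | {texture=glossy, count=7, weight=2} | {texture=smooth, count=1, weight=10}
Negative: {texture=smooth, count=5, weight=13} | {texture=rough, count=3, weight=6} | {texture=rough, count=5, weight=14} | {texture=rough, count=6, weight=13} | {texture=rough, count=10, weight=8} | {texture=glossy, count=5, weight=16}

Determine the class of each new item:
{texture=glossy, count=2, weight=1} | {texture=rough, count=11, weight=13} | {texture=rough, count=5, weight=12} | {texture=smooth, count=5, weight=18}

The common property of the 'Positive' items is: texture is not rough AND weight ≤ 12. No 'Negative' item has it.
{texture=glossy, count=2, weight=1}: texture is glossy, weight = 1 — matches, so Positive. {texture=rough, count=11, weight=13}: texture is rough, weight = 13 — doesn't qualify, so Negative. {texture=rough, count=5, weight=12}: texture is rough, weight = 12 — doesn't qualify, so Negative. {texture=smooth, count=5, weight=18}: texture is smooth, weight = 18 — doesn't qualify, so Negative.

Positive, Negative, Negative, Negative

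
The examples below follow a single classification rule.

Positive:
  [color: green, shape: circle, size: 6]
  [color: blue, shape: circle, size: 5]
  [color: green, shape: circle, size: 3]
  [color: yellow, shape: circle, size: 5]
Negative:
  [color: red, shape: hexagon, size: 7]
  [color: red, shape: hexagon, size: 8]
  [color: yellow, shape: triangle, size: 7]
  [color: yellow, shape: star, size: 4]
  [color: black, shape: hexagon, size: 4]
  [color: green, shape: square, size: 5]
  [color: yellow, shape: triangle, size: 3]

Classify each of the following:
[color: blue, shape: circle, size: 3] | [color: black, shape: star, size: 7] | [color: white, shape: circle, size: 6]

Positive, Negative, Positive

The common property of the 'Positive' items is: shape is circle. No 'Negative' item has it.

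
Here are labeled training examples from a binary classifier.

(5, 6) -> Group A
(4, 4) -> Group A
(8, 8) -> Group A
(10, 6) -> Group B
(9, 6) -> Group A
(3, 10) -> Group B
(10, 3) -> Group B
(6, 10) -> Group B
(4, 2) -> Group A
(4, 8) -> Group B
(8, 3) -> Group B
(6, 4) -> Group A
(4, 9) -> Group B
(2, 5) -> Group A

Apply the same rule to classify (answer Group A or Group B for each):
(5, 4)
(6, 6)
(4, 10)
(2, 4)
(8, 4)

Group A, Group A, Group B, Group A, Group B

The distinguishing property — |first − second| ≤ 3 — holds for all the 'Group A' cases and none of the 'Group B' cases.
(5, 4): |5−4| = 1 — has this property, so Group A. (6, 6): |6−6| = 0 — has this property, so Group A. (4, 10): |4−10| = 6 — doesn't match, so Group B. (2, 4): |2−4| = 2 — has this property, so Group A. (8, 4): |8−4| = 4 — doesn't match, so Group B.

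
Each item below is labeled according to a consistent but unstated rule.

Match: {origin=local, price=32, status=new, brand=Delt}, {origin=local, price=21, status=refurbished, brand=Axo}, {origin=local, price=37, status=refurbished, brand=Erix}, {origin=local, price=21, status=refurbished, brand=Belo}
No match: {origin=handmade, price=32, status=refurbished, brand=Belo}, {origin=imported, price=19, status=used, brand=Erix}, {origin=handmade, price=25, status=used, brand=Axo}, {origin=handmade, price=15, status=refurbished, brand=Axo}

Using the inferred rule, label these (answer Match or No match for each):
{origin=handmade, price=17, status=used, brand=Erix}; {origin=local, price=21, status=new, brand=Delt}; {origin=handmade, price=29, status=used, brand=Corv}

No match, Match, No match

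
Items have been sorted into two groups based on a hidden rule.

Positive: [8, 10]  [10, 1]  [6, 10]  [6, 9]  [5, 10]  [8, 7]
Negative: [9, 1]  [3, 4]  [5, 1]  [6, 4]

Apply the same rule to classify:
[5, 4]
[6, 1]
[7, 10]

Every 'Positive' example satisfies: sum ≥ 11. None of the 'Negative' examples do.
Negative: [5, 4], since 5+4 = 9.
Negative: [6, 1], since 6+1 = 7.
Positive: [7, 10], since 7+10 = 17.

Negative, Negative, Positive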